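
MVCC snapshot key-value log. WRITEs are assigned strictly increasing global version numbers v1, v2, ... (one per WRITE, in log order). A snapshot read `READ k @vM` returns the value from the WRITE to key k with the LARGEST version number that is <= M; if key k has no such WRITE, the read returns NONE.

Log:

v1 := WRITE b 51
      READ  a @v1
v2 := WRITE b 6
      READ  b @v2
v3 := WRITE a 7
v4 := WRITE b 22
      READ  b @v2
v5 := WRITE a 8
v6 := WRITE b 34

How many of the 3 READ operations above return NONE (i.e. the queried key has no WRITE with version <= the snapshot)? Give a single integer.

v1: WRITE b=51  (b history now [(1, 51)])
READ a @v1: history=[] -> no version <= 1 -> NONE
v2: WRITE b=6  (b history now [(1, 51), (2, 6)])
READ b @v2: history=[(1, 51), (2, 6)] -> pick v2 -> 6
v3: WRITE a=7  (a history now [(3, 7)])
v4: WRITE b=22  (b history now [(1, 51), (2, 6), (4, 22)])
READ b @v2: history=[(1, 51), (2, 6), (4, 22)] -> pick v2 -> 6
v5: WRITE a=8  (a history now [(3, 7), (5, 8)])
v6: WRITE b=34  (b history now [(1, 51), (2, 6), (4, 22), (6, 34)])
Read results in order: ['NONE', '6', '6']
NONE count = 1

Answer: 1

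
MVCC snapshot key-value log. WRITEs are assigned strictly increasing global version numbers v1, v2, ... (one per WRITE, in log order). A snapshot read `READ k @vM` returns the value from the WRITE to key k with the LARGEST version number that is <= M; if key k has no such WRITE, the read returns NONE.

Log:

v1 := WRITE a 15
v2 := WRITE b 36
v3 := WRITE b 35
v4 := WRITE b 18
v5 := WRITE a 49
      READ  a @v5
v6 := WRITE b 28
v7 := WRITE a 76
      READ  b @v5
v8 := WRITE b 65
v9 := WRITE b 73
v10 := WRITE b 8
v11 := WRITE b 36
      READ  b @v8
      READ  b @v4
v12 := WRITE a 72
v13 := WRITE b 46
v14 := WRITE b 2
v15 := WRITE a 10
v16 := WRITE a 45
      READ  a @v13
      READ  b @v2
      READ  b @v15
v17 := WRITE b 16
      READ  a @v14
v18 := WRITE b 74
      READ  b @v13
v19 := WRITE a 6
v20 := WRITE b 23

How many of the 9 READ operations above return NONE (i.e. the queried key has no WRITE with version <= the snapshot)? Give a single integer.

v1: WRITE a=15  (a history now [(1, 15)])
v2: WRITE b=36  (b history now [(2, 36)])
v3: WRITE b=35  (b history now [(2, 36), (3, 35)])
v4: WRITE b=18  (b history now [(2, 36), (3, 35), (4, 18)])
v5: WRITE a=49  (a history now [(1, 15), (5, 49)])
READ a @v5: history=[(1, 15), (5, 49)] -> pick v5 -> 49
v6: WRITE b=28  (b history now [(2, 36), (3, 35), (4, 18), (6, 28)])
v7: WRITE a=76  (a history now [(1, 15), (5, 49), (7, 76)])
READ b @v5: history=[(2, 36), (3, 35), (4, 18), (6, 28)] -> pick v4 -> 18
v8: WRITE b=65  (b history now [(2, 36), (3, 35), (4, 18), (6, 28), (8, 65)])
v9: WRITE b=73  (b history now [(2, 36), (3, 35), (4, 18), (6, 28), (8, 65), (9, 73)])
v10: WRITE b=8  (b history now [(2, 36), (3, 35), (4, 18), (6, 28), (8, 65), (9, 73), (10, 8)])
v11: WRITE b=36  (b history now [(2, 36), (3, 35), (4, 18), (6, 28), (8, 65), (9, 73), (10, 8), (11, 36)])
READ b @v8: history=[(2, 36), (3, 35), (4, 18), (6, 28), (8, 65), (9, 73), (10, 8), (11, 36)] -> pick v8 -> 65
READ b @v4: history=[(2, 36), (3, 35), (4, 18), (6, 28), (8, 65), (9, 73), (10, 8), (11, 36)] -> pick v4 -> 18
v12: WRITE a=72  (a history now [(1, 15), (5, 49), (7, 76), (12, 72)])
v13: WRITE b=46  (b history now [(2, 36), (3, 35), (4, 18), (6, 28), (8, 65), (9, 73), (10, 8), (11, 36), (13, 46)])
v14: WRITE b=2  (b history now [(2, 36), (3, 35), (4, 18), (6, 28), (8, 65), (9, 73), (10, 8), (11, 36), (13, 46), (14, 2)])
v15: WRITE a=10  (a history now [(1, 15), (5, 49), (7, 76), (12, 72), (15, 10)])
v16: WRITE a=45  (a history now [(1, 15), (5, 49), (7, 76), (12, 72), (15, 10), (16, 45)])
READ a @v13: history=[(1, 15), (5, 49), (7, 76), (12, 72), (15, 10), (16, 45)] -> pick v12 -> 72
READ b @v2: history=[(2, 36), (3, 35), (4, 18), (6, 28), (8, 65), (9, 73), (10, 8), (11, 36), (13, 46), (14, 2)] -> pick v2 -> 36
READ b @v15: history=[(2, 36), (3, 35), (4, 18), (6, 28), (8, 65), (9, 73), (10, 8), (11, 36), (13, 46), (14, 2)] -> pick v14 -> 2
v17: WRITE b=16  (b history now [(2, 36), (3, 35), (4, 18), (6, 28), (8, 65), (9, 73), (10, 8), (11, 36), (13, 46), (14, 2), (17, 16)])
READ a @v14: history=[(1, 15), (5, 49), (7, 76), (12, 72), (15, 10), (16, 45)] -> pick v12 -> 72
v18: WRITE b=74  (b history now [(2, 36), (3, 35), (4, 18), (6, 28), (8, 65), (9, 73), (10, 8), (11, 36), (13, 46), (14, 2), (17, 16), (18, 74)])
READ b @v13: history=[(2, 36), (3, 35), (4, 18), (6, 28), (8, 65), (9, 73), (10, 8), (11, 36), (13, 46), (14, 2), (17, 16), (18, 74)] -> pick v13 -> 46
v19: WRITE a=6  (a history now [(1, 15), (5, 49), (7, 76), (12, 72), (15, 10), (16, 45), (19, 6)])
v20: WRITE b=23  (b history now [(2, 36), (3, 35), (4, 18), (6, 28), (8, 65), (9, 73), (10, 8), (11, 36), (13, 46), (14, 2), (17, 16), (18, 74), (20, 23)])
Read results in order: ['49', '18', '65', '18', '72', '36', '2', '72', '46']
NONE count = 0

Answer: 0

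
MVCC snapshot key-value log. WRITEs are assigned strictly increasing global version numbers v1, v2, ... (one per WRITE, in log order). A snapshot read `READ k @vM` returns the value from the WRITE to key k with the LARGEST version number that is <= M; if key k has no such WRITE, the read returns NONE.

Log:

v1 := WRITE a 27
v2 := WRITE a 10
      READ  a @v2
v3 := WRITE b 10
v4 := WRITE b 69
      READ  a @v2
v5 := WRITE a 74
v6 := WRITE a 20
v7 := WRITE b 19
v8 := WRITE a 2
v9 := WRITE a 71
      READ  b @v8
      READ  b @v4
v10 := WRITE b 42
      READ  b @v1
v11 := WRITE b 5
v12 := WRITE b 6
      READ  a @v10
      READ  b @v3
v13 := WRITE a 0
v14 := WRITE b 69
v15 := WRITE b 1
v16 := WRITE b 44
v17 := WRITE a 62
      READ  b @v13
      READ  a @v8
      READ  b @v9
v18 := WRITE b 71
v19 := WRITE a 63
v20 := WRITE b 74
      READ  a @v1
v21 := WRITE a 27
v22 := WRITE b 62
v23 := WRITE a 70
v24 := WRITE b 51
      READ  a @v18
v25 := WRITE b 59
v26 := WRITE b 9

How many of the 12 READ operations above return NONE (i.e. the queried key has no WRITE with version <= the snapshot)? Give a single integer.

Answer: 1

Derivation:
v1: WRITE a=27  (a history now [(1, 27)])
v2: WRITE a=10  (a history now [(1, 27), (2, 10)])
READ a @v2: history=[(1, 27), (2, 10)] -> pick v2 -> 10
v3: WRITE b=10  (b history now [(3, 10)])
v4: WRITE b=69  (b history now [(3, 10), (4, 69)])
READ a @v2: history=[(1, 27), (2, 10)] -> pick v2 -> 10
v5: WRITE a=74  (a history now [(1, 27), (2, 10), (5, 74)])
v6: WRITE a=20  (a history now [(1, 27), (2, 10), (5, 74), (6, 20)])
v7: WRITE b=19  (b history now [(3, 10), (4, 69), (7, 19)])
v8: WRITE a=2  (a history now [(1, 27), (2, 10), (5, 74), (6, 20), (8, 2)])
v9: WRITE a=71  (a history now [(1, 27), (2, 10), (5, 74), (6, 20), (8, 2), (9, 71)])
READ b @v8: history=[(3, 10), (4, 69), (7, 19)] -> pick v7 -> 19
READ b @v4: history=[(3, 10), (4, 69), (7, 19)] -> pick v4 -> 69
v10: WRITE b=42  (b history now [(3, 10), (4, 69), (7, 19), (10, 42)])
READ b @v1: history=[(3, 10), (4, 69), (7, 19), (10, 42)] -> no version <= 1 -> NONE
v11: WRITE b=5  (b history now [(3, 10), (4, 69), (7, 19), (10, 42), (11, 5)])
v12: WRITE b=6  (b history now [(3, 10), (4, 69), (7, 19), (10, 42), (11, 5), (12, 6)])
READ a @v10: history=[(1, 27), (2, 10), (5, 74), (6, 20), (8, 2), (9, 71)] -> pick v9 -> 71
READ b @v3: history=[(3, 10), (4, 69), (7, 19), (10, 42), (11, 5), (12, 6)] -> pick v3 -> 10
v13: WRITE a=0  (a history now [(1, 27), (2, 10), (5, 74), (6, 20), (8, 2), (9, 71), (13, 0)])
v14: WRITE b=69  (b history now [(3, 10), (4, 69), (7, 19), (10, 42), (11, 5), (12, 6), (14, 69)])
v15: WRITE b=1  (b history now [(3, 10), (4, 69), (7, 19), (10, 42), (11, 5), (12, 6), (14, 69), (15, 1)])
v16: WRITE b=44  (b history now [(3, 10), (4, 69), (7, 19), (10, 42), (11, 5), (12, 6), (14, 69), (15, 1), (16, 44)])
v17: WRITE a=62  (a history now [(1, 27), (2, 10), (5, 74), (6, 20), (8, 2), (9, 71), (13, 0), (17, 62)])
READ b @v13: history=[(3, 10), (4, 69), (7, 19), (10, 42), (11, 5), (12, 6), (14, 69), (15, 1), (16, 44)] -> pick v12 -> 6
READ a @v8: history=[(1, 27), (2, 10), (5, 74), (6, 20), (8, 2), (9, 71), (13, 0), (17, 62)] -> pick v8 -> 2
READ b @v9: history=[(3, 10), (4, 69), (7, 19), (10, 42), (11, 5), (12, 6), (14, 69), (15, 1), (16, 44)] -> pick v7 -> 19
v18: WRITE b=71  (b history now [(3, 10), (4, 69), (7, 19), (10, 42), (11, 5), (12, 6), (14, 69), (15, 1), (16, 44), (18, 71)])
v19: WRITE a=63  (a history now [(1, 27), (2, 10), (5, 74), (6, 20), (8, 2), (9, 71), (13, 0), (17, 62), (19, 63)])
v20: WRITE b=74  (b history now [(3, 10), (4, 69), (7, 19), (10, 42), (11, 5), (12, 6), (14, 69), (15, 1), (16, 44), (18, 71), (20, 74)])
READ a @v1: history=[(1, 27), (2, 10), (5, 74), (6, 20), (8, 2), (9, 71), (13, 0), (17, 62), (19, 63)] -> pick v1 -> 27
v21: WRITE a=27  (a history now [(1, 27), (2, 10), (5, 74), (6, 20), (8, 2), (9, 71), (13, 0), (17, 62), (19, 63), (21, 27)])
v22: WRITE b=62  (b history now [(3, 10), (4, 69), (7, 19), (10, 42), (11, 5), (12, 6), (14, 69), (15, 1), (16, 44), (18, 71), (20, 74), (22, 62)])
v23: WRITE a=70  (a history now [(1, 27), (2, 10), (5, 74), (6, 20), (8, 2), (9, 71), (13, 0), (17, 62), (19, 63), (21, 27), (23, 70)])
v24: WRITE b=51  (b history now [(3, 10), (4, 69), (7, 19), (10, 42), (11, 5), (12, 6), (14, 69), (15, 1), (16, 44), (18, 71), (20, 74), (22, 62), (24, 51)])
READ a @v18: history=[(1, 27), (2, 10), (5, 74), (6, 20), (8, 2), (9, 71), (13, 0), (17, 62), (19, 63), (21, 27), (23, 70)] -> pick v17 -> 62
v25: WRITE b=59  (b history now [(3, 10), (4, 69), (7, 19), (10, 42), (11, 5), (12, 6), (14, 69), (15, 1), (16, 44), (18, 71), (20, 74), (22, 62), (24, 51), (25, 59)])
v26: WRITE b=9  (b history now [(3, 10), (4, 69), (7, 19), (10, 42), (11, 5), (12, 6), (14, 69), (15, 1), (16, 44), (18, 71), (20, 74), (22, 62), (24, 51), (25, 59), (26, 9)])
Read results in order: ['10', '10', '19', '69', 'NONE', '71', '10', '6', '2', '19', '27', '62']
NONE count = 1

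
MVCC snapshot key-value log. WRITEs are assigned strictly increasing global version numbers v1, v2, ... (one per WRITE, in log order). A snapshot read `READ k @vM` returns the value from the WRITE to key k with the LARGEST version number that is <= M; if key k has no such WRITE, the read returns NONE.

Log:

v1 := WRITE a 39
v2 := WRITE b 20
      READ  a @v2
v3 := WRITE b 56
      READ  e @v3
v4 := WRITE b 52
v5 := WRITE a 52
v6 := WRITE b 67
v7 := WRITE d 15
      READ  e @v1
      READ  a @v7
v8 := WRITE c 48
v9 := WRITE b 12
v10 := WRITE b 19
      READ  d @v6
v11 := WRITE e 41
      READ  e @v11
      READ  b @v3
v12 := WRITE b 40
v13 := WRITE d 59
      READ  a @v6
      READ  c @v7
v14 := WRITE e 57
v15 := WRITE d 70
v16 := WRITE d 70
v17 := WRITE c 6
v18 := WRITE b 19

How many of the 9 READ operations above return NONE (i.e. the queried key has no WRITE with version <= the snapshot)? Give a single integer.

Answer: 4

Derivation:
v1: WRITE a=39  (a history now [(1, 39)])
v2: WRITE b=20  (b history now [(2, 20)])
READ a @v2: history=[(1, 39)] -> pick v1 -> 39
v3: WRITE b=56  (b history now [(2, 20), (3, 56)])
READ e @v3: history=[] -> no version <= 3 -> NONE
v4: WRITE b=52  (b history now [(2, 20), (3, 56), (4, 52)])
v5: WRITE a=52  (a history now [(1, 39), (5, 52)])
v6: WRITE b=67  (b history now [(2, 20), (3, 56), (4, 52), (6, 67)])
v7: WRITE d=15  (d history now [(7, 15)])
READ e @v1: history=[] -> no version <= 1 -> NONE
READ a @v7: history=[(1, 39), (5, 52)] -> pick v5 -> 52
v8: WRITE c=48  (c history now [(8, 48)])
v9: WRITE b=12  (b history now [(2, 20), (3, 56), (4, 52), (6, 67), (9, 12)])
v10: WRITE b=19  (b history now [(2, 20), (3, 56), (4, 52), (6, 67), (9, 12), (10, 19)])
READ d @v6: history=[(7, 15)] -> no version <= 6 -> NONE
v11: WRITE e=41  (e history now [(11, 41)])
READ e @v11: history=[(11, 41)] -> pick v11 -> 41
READ b @v3: history=[(2, 20), (3, 56), (4, 52), (6, 67), (9, 12), (10, 19)] -> pick v3 -> 56
v12: WRITE b=40  (b history now [(2, 20), (3, 56), (4, 52), (6, 67), (9, 12), (10, 19), (12, 40)])
v13: WRITE d=59  (d history now [(7, 15), (13, 59)])
READ a @v6: history=[(1, 39), (5, 52)] -> pick v5 -> 52
READ c @v7: history=[(8, 48)] -> no version <= 7 -> NONE
v14: WRITE e=57  (e history now [(11, 41), (14, 57)])
v15: WRITE d=70  (d history now [(7, 15), (13, 59), (15, 70)])
v16: WRITE d=70  (d history now [(7, 15), (13, 59), (15, 70), (16, 70)])
v17: WRITE c=6  (c history now [(8, 48), (17, 6)])
v18: WRITE b=19  (b history now [(2, 20), (3, 56), (4, 52), (6, 67), (9, 12), (10, 19), (12, 40), (18, 19)])
Read results in order: ['39', 'NONE', 'NONE', '52', 'NONE', '41', '56', '52', 'NONE']
NONE count = 4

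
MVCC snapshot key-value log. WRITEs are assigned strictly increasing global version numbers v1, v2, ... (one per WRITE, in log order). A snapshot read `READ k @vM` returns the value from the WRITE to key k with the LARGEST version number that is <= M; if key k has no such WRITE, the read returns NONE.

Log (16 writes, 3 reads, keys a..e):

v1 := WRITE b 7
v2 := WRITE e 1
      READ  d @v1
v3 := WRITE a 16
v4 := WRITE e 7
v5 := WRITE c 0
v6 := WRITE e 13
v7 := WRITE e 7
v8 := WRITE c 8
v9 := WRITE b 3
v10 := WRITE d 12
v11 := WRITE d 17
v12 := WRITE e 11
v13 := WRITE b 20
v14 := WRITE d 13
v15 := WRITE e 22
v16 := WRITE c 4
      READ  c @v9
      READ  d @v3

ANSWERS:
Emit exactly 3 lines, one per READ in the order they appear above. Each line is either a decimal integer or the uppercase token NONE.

v1: WRITE b=7  (b history now [(1, 7)])
v2: WRITE e=1  (e history now [(2, 1)])
READ d @v1: history=[] -> no version <= 1 -> NONE
v3: WRITE a=16  (a history now [(3, 16)])
v4: WRITE e=7  (e history now [(2, 1), (4, 7)])
v5: WRITE c=0  (c history now [(5, 0)])
v6: WRITE e=13  (e history now [(2, 1), (4, 7), (6, 13)])
v7: WRITE e=7  (e history now [(2, 1), (4, 7), (6, 13), (7, 7)])
v8: WRITE c=8  (c history now [(5, 0), (8, 8)])
v9: WRITE b=3  (b history now [(1, 7), (9, 3)])
v10: WRITE d=12  (d history now [(10, 12)])
v11: WRITE d=17  (d history now [(10, 12), (11, 17)])
v12: WRITE e=11  (e history now [(2, 1), (4, 7), (6, 13), (7, 7), (12, 11)])
v13: WRITE b=20  (b history now [(1, 7), (9, 3), (13, 20)])
v14: WRITE d=13  (d history now [(10, 12), (11, 17), (14, 13)])
v15: WRITE e=22  (e history now [(2, 1), (4, 7), (6, 13), (7, 7), (12, 11), (15, 22)])
v16: WRITE c=4  (c history now [(5, 0), (8, 8), (16, 4)])
READ c @v9: history=[(5, 0), (8, 8), (16, 4)] -> pick v8 -> 8
READ d @v3: history=[(10, 12), (11, 17), (14, 13)] -> no version <= 3 -> NONE

Answer: NONE
8
NONE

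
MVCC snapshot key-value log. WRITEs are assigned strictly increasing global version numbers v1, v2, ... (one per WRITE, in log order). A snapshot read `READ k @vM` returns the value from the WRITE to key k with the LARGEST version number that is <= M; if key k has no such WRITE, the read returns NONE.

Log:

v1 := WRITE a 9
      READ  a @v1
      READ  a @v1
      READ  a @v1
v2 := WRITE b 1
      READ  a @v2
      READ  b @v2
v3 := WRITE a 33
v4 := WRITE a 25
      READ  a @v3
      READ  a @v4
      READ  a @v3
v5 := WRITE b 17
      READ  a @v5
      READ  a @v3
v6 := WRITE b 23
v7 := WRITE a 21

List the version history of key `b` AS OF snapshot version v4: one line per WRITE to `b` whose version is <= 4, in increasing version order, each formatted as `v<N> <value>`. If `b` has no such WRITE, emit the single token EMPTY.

Answer: v2 1

Derivation:
Scan writes for key=b with version <= 4:
  v1 WRITE a 9 -> skip
  v2 WRITE b 1 -> keep
  v3 WRITE a 33 -> skip
  v4 WRITE a 25 -> skip
  v5 WRITE b 17 -> drop (> snap)
  v6 WRITE b 23 -> drop (> snap)
  v7 WRITE a 21 -> skip
Collected: [(2, 1)]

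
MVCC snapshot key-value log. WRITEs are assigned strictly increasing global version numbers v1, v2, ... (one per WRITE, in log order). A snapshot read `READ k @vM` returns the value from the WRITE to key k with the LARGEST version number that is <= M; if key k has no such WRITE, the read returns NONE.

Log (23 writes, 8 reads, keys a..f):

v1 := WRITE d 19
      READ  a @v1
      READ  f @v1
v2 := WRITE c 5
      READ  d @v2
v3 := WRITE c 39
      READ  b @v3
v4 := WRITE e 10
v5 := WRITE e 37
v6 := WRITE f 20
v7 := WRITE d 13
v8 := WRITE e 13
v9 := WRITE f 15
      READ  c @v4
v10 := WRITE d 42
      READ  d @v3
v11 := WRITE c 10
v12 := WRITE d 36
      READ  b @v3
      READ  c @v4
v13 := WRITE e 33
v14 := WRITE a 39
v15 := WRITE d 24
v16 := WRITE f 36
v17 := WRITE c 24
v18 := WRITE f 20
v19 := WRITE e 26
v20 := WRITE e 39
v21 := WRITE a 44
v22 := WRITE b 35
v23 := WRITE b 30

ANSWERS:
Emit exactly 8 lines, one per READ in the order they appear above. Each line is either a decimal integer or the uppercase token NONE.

Answer: NONE
NONE
19
NONE
39
19
NONE
39

Derivation:
v1: WRITE d=19  (d history now [(1, 19)])
READ a @v1: history=[] -> no version <= 1 -> NONE
READ f @v1: history=[] -> no version <= 1 -> NONE
v2: WRITE c=5  (c history now [(2, 5)])
READ d @v2: history=[(1, 19)] -> pick v1 -> 19
v3: WRITE c=39  (c history now [(2, 5), (3, 39)])
READ b @v3: history=[] -> no version <= 3 -> NONE
v4: WRITE e=10  (e history now [(4, 10)])
v5: WRITE e=37  (e history now [(4, 10), (5, 37)])
v6: WRITE f=20  (f history now [(6, 20)])
v7: WRITE d=13  (d history now [(1, 19), (7, 13)])
v8: WRITE e=13  (e history now [(4, 10), (5, 37), (8, 13)])
v9: WRITE f=15  (f history now [(6, 20), (9, 15)])
READ c @v4: history=[(2, 5), (3, 39)] -> pick v3 -> 39
v10: WRITE d=42  (d history now [(1, 19), (7, 13), (10, 42)])
READ d @v3: history=[(1, 19), (7, 13), (10, 42)] -> pick v1 -> 19
v11: WRITE c=10  (c history now [(2, 5), (3, 39), (11, 10)])
v12: WRITE d=36  (d history now [(1, 19), (7, 13), (10, 42), (12, 36)])
READ b @v3: history=[] -> no version <= 3 -> NONE
READ c @v4: history=[(2, 5), (3, 39), (11, 10)] -> pick v3 -> 39
v13: WRITE e=33  (e history now [(4, 10), (5, 37), (8, 13), (13, 33)])
v14: WRITE a=39  (a history now [(14, 39)])
v15: WRITE d=24  (d history now [(1, 19), (7, 13), (10, 42), (12, 36), (15, 24)])
v16: WRITE f=36  (f history now [(6, 20), (9, 15), (16, 36)])
v17: WRITE c=24  (c history now [(2, 5), (3, 39), (11, 10), (17, 24)])
v18: WRITE f=20  (f history now [(6, 20), (9, 15), (16, 36), (18, 20)])
v19: WRITE e=26  (e history now [(4, 10), (5, 37), (8, 13), (13, 33), (19, 26)])
v20: WRITE e=39  (e history now [(4, 10), (5, 37), (8, 13), (13, 33), (19, 26), (20, 39)])
v21: WRITE a=44  (a history now [(14, 39), (21, 44)])
v22: WRITE b=35  (b history now [(22, 35)])
v23: WRITE b=30  (b history now [(22, 35), (23, 30)])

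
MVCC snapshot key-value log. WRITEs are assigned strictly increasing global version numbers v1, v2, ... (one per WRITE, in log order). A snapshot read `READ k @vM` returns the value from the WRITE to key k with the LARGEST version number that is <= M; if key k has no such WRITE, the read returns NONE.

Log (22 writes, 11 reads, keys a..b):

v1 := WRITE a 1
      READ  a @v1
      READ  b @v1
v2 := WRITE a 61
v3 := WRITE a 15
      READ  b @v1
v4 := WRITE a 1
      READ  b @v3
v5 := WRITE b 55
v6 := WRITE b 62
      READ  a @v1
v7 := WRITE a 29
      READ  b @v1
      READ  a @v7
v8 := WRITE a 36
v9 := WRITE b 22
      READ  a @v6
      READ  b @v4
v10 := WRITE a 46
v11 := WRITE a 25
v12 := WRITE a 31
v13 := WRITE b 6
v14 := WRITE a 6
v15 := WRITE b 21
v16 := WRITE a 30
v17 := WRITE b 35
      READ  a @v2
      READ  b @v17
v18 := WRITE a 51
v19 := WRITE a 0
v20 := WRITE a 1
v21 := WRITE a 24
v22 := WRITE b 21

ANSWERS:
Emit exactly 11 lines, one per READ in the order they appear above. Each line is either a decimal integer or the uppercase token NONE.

v1: WRITE a=1  (a history now [(1, 1)])
READ a @v1: history=[(1, 1)] -> pick v1 -> 1
READ b @v1: history=[] -> no version <= 1 -> NONE
v2: WRITE a=61  (a history now [(1, 1), (2, 61)])
v3: WRITE a=15  (a history now [(1, 1), (2, 61), (3, 15)])
READ b @v1: history=[] -> no version <= 1 -> NONE
v4: WRITE a=1  (a history now [(1, 1), (2, 61), (3, 15), (4, 1)])
READ b @v3: history=[] -> no version <= 3 -> NONE
v5: WRITE b=55  (b history now [(5, 55)])
v6: WRITE b=62  (b history now [(5, 55), (6, 62)])
READ a @v1: history=[(1, 1), (2, 61), (3, 15), (4, 1)] -> pick v1 -> 1
v7: WRITE a=29  (a history now [(1, 1), (2, 61), (3, 15), (4, 1), (7, 29)])
READ b @v1: history=[(5, 55), (6, 62)] -> no version <= 1 -> NONE
READ a @v7: history=[(1, 1), (2, 61), (3, 15), (4, 1), (7, 29)] -> pick v7 -> 29
v8: WRITE a=36  (a history now [(1, 1), (2, 61), (3, 15), (4, 1), (7, 29), (8, 36)])
v9: WRITE b=22  (b history now [(5, 55), (6, 62), (9, 22)])
READ a @v6: history=[(1, 1), (2, 61), (3, 15), (4, 1), (7, 29), (8, 36)] -> pick v4 -> 1
READ b @v4: history=[(5, 55), (6, 62), (9, 22)] -> no version <= 4 -> NONE
v10: WRITE a=46  (a history now [(1, 1), (2, 61), (3, 15), (4, 1), (7, 29), (8, 36), (10, 46)])
v11: WRITE a=25  (a history now [(1, 1), (2, 61), (3, 15), (4, 1), (7, 29), (8, 36), (10, 46), (11, 25)])
v12: WRITE a=31  (a history now [(1, 1), (2, 61), (3, 15), (4, 1), (7, 29), (8, 36), (10, 46), (11, 25), (12, 31)])
v13: WRITE b=6  (b history now [(5, 55), (6, 62), (9, 22), (13, 6)])
v14: WRITE a=6  (a history now [(1, 1), (2, 61), (3, 15), (4, 1), (7, 29), (8, 36), (10, 46), (11, 25), (12, 31), (14, 6)])
v15: WRITE b=21  (b history now [(5, 55), (6, 62), (9, 22), (13, 6), (15, 21)])
v16: WRITE a=30  (a history now [(1, 1), (2, 61), (3, 15), (4, 1), (7, 29), (8, 36), (10, 46), (11, 25), (12, 31), (14, 6), (16, 30)])
v17: WRITE b=35  (b history now [(5, 55), (6, 62), (9, 22), (13, 6), (15, 21), (17, 35)])
READ a @v2: history=[(1, 1), (2, 61), (3, 15), (4, 1), (7, 29), (8, 36), (10, 46), (11, 25), (12, 31), (14, 6), (16, 30)] -> pick v2 -> 61
READ b @v17: history=[(5, 55), (6, 62), (9, 22), (13, 6), (15, 21), (17, 35)] -> pick v17 -> 35
v18: WRITE a=51  (a history now [(1, 1), (2, 61), (3, 15), (4, 1), (7, 29), (8, 36), (10, 46), (11, 25), (12, 31), (14, 6), (16, 30), (18, 51)])
v19: WRITE a=0  (a history now [(1, 1), (2, 61), (3, 15), (4, 1), (7, 29), (8, 36), (10, 46), (11, 25), (12, 31), (14, 6), (16, 30), (18, 51), (19, 0)])
v20: WRITE a=1  (a history now [(1, 1), (2, 61), (3, 15), (4, 1), (7, 29), (8, 36), (10, 46), (11, 25), (12, 31), (14, 6), (16, 30), (18, 51), (19, 0), (20, 1)])
v21: WRITE a=24  (a history now [(1, 1), (2, 61), (3, 15), (4, 1), (7, 29), (8, 36), (10, 46), (11, 25), (12, 31), (14, 6), (16, 30), (18, 51), (19, 0), (20, 1), (21, 24)])
v22: WRITE b=21  (b history now [(5, 55), (6, 62), (9, 22), (13, 6), (15, 21), (17, 35), (22, 21)])

Answer: 1
NONE
NONE
NONE
1
NONE
29
1
NONE
61
35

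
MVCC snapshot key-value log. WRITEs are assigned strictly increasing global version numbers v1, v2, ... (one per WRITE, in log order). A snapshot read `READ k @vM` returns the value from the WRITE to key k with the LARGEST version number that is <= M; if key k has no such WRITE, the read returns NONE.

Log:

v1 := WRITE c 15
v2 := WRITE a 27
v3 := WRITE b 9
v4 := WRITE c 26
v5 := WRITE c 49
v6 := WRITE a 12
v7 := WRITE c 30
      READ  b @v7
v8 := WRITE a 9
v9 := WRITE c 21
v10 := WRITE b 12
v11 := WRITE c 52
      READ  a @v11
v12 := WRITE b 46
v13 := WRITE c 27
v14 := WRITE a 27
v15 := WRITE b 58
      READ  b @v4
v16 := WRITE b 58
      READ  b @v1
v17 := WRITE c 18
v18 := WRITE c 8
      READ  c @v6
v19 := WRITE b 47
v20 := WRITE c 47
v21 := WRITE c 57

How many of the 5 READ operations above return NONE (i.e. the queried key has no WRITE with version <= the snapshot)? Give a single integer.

v1: WRITE c=15  (c history now [(1, 15)])
v2: WRITE a=27  (a history now [(2, 27)])
v3: WRITE b=9  (b history now [(3, 9)])
v4: WRITE c=26  (c history now [(1, 15), (4, 26)])
v5: WRITE c=49  (c history now [(1, 15), (4, 26), (5, 49)])
v6: WRITE a=12  (a history now [(2, 27), (6, 12)])
v7: WRITE c=30  (c history now [(1, 15), (4, 26), (5, 49), (7, 30)])
READ b @v7: history=[(3, 9)] -> pick v3 -> 9
v8: WRITE a=9  (a history now [(2, 27), (6, 12), (8, 9)])
v9: WRITE c=21  (c history now [(1, 15), (4, 26), (5, 49), (7, 30), (9, 21)])
v10: WRITE b=12  (b history now [(3, 9), (10, 12)])
v11: WRITE c=52  (c history now [(1, 15), (4, 26), (5, 49), (7, 30), (9, 21), (11, 52)])
READ a @v11: history=[(2, 27), (6, 12), (8, 9)] -> pick v8 -> 9
v12: WRITE b=46  (b history now [(3, 9), (10, 12), (12, 46)])
v13: WRITE c=27  (c history now [(1, 15), (4, 26), (5, 49), (7, 30), (9, 21), (11, 52), (13, 27)])
v14: WRITE a=27  (a history now [(2, 27), (6, 12), (8, 9), (14, 27)])
v15: WRITE b=58  (b history now [(3, 9), (10, 12), (12, 46), (15, 58)])
READ b @v4: history=[(3, 9), (10, 12), (12, 46), (15, 58)] -> pick v3 -> 9
v16: WRITE b=58  (b history now [(3, 9), (10, 12), (12, 46), (15, 58), (16, 58)])
READ b @v1: history=[(3, 9), (10, 12), (12, 46), (15, 58), (16, 58)] -> no version <= 1 -> NONE
v17: WRITE c=18  (c history now [(1, 15), (4, 26), (5, 49), (7, 30), (9, 21), (11, 52), (13, 27), (17, 18)])
v18: WRITE c=8  (c history now [(1, 15), (4, 26), (5, 49), (7, 30), (9, 21), (11, 52), (13, 27), (17, 18), (18, 8)])
READ c @v6: history=[(1, 15), (4, 26), (5, 49), (7, 30), (9, 21), (11, 52), (13, 27), (17, 18), (18, 8)] -> pick v5 -> 49
v19: WRITE b=47  (b history now [(3, 9), (10, 12), (12, 46), (15, 58), (16, 58), (19, 47)])
v20: WRITE c=47  (c history now [(1, 15), (4, 26), (5, 49), (7, 30), (9, 21), (11, 52), (13, 27), (17, 18), (18, 8), (20, 47)])
v21: WRITE c=57  (c history now [(1, 15), (4, 26), (5, 49), (7, 30), (9, 21), (11, 52), (13, 27), (17, 18), (18, 8), (20, 47), (21, 57)])
Read results in order: ['9', '9', '9', 'NONE', '49']
NONE count = 1

Answer: 1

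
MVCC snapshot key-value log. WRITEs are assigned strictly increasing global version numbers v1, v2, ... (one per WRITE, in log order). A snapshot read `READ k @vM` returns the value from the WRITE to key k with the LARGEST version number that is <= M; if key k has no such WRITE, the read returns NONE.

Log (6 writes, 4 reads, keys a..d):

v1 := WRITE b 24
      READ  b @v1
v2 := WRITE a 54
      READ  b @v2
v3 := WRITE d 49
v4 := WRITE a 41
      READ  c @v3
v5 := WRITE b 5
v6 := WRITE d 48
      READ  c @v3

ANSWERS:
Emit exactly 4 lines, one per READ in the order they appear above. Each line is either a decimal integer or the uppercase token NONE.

Answer: 24
24
NONE
NONE

Derivation:
v1: WRITE b=24  (b history now [(1, 24)])
READ b @v1: history=[(1, 24)] -> pick v1 -> 24
v2: WRITE a=54  (a history now [(2, 54)])
READ b @v2: history=[(1, 24)] -> pick v1 -> 24
v3: WRITE d=49  (d history now [(3, 49)])
v4: WRITE a=41  (a history now [(2, 54), (4, 41)])
READ c @v3: history=[] -> no version <= 3 -> NONE
v5: WRITE b=5  (b history now [(1, 24), (5, 5)])
v6: WRITE d=48  (d history now [(3, 49), (6, 48)])
READ c @v3: history=[] -> no version <= 3 -> NONE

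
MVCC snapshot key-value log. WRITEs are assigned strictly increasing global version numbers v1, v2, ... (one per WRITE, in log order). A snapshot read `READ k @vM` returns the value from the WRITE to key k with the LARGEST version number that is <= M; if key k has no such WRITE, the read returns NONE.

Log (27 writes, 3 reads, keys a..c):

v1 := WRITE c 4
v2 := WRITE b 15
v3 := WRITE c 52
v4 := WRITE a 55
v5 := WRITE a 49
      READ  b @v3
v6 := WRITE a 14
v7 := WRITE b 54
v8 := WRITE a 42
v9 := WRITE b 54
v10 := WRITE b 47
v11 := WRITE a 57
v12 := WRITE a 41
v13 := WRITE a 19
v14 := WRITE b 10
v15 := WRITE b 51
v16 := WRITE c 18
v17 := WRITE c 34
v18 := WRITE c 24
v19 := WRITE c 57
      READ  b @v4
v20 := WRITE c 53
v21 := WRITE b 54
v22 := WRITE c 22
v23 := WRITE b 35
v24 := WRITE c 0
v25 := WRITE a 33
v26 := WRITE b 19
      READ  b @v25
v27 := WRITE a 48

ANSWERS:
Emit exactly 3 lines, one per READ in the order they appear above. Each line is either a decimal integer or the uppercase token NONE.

Answer: 15
15
35

Derivation:
v1: WRITE c=4  (c history now [(1, 4)])
v2: WRITE b=15  (b history now [(2, 15)])
v3: WRITE c=52  (c history now [(1, 4), (3, 52)])
v4: WRITE a=55  (a history now [(4, 55)])
v5: WRITE a=49  (a history now [(4, 55), (5, 49)])
READ b @v3: history=[(2, 15)] -> pick v2 -> 15
v6: WRITE a=14  (a history now [(4, 55), (5, 49), (6, 14)])
v7: WRITE b=54  (b history now [(2, 15), (7, 54)])
v8: WRITE a=42  (a history now [(4, 55), (5, 49), (6, 14), (8, 42)])
v9: WRITE b=54  (b history now [(2, 15), (7, 54), (9, 54)])
v10: WRITE b=47  (b history now [(2, 15), (7, 54), (9, 54), (10, 47)])
v11: WRITE a=57  (a history now [(4, 55), (5, 49), (6, 14), (8, 42), (11, 57)])
v12: WRITE a=41  (a history now [(4, 55), (5, 49), (6, 14), (8, 42), (11, 57), (12, 41)])
v13: WRITE a=19  (a history now [(4, 55), (5, 49), (6, 14), (8, 42), (11, 57), (12, 41), (13, 19)])
v14: WRITE b=10  (b history now [(2, 15), (7, 54), (9, 54), (10, 47), (14, 10)])
v15: WRITE b=51  (b history now [(2, 15), (7, 54), (9, 54), (10, 47), (14, 10), (15, 51)])
v16: WRITE c=18  (c history now [(1, 4), (3, 52), (16, 18)])
v17: WRITE c=34  (c history now [(1, 4), (3, 52), (16, 18), (17, 34)])
v18: WRITE c=24  (c history now [(1, 4), (3, 52), (16, 18), (17, 34), (18, 24)])
v19: WRITE c=57  (c history now [(1, 4), (3, 52), (16, 18), (17, 34), (18, 24), (19, 57)])
READ b @v4: history=[(2, 15), (7, 54), (9, 54), (10, 47), (14, 10), (15, 51)] -> pick v2 -> 15
v20: WRITE c=53  (c history now [(1, 4), (3, 52), (16, 18), (17, 34), (18, 24), (19, 57), (20, 53)])
v21: WRITE b=54  (b history now [(2, 15), (7, 54), (9, 54), (10, 47), (14, 10), (15, 51), (21, 54)])
v22: WRITE c=22  (c history now [(1, 4), (3, 52), (16, 18), (17, 34), (18, 24), (19, 57), (20, 53), (22, 22)])
v23: WRITE b=35  (b history now [(2, 15), (7, 54), (9, 54), (10, 47), (14, 10), (15, 51), (21, 54), (23, 35)])
v24: WRITE c=0  (c history now [(1, 4), (3, 52), (16, 18), (17, 34), (18, 24), (19, 57), (20, 53), (22, 22), (24, 0)])
v25: WRITE a=33  (a history now [(4, 55), (5, 49), (6, 14), (8, 42), (11, 57), (12, 41), (13, 19), (25, 33)])
v26: WRITE b=19  (b history now [(2, 15), (7, 54), (9, 54), (10, 47), (14, 10), (15, 51), (21, 54), (23, 35), (26, 19)])
READ b @v25: history=[(2, 15), (7, 54), (9, 54), (10, 47), (14, 10), (15, 51), (21, 54), (23, 35), (26, 19)] -> pick v23 -> 35
v27: WRITE a=48  (a history now [(4, 55), (5, 49), (6, 14), (8, 42), (11, 57), (12, 41), (13, 19), (25, 33), (27, 48)])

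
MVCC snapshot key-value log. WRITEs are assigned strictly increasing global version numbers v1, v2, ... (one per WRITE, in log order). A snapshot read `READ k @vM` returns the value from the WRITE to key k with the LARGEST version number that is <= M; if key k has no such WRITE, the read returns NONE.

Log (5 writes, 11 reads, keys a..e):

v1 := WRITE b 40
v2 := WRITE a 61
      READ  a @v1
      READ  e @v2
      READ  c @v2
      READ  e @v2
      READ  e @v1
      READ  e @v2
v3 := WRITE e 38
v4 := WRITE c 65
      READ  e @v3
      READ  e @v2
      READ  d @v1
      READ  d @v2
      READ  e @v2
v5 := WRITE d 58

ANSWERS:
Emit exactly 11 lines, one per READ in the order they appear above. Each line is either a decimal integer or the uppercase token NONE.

v1: WRITE b=40  (b history now [(1, 40)])
v2: WRITE a=61  (a history now [(2, 61)])
READ a @v1: history=[(2, 61)] -> no version <= 1 -> NONE
READ e @v2: history=[] -> no version <= 2 -> NONE
READ c @v2: history=[] -> no version <= 2 -> NONE
READ e @v2: history=[] -> no version <= 2 -> NONE
READ e @v1: history=[] -> no version <= 1 -> NONE
READ e @v2: history=[] -> no version <= 2 -> NONE
v3: WRITE e=38  (e history now [(3, 38)])
v4: WRITE c=65  (c history now [(4, 65)])
READ e @v3: history=[(3, 38)] -> pick v3 -> 38
READ e @v2: history=[(3, 38)] -> no version <= 2 -> NONE
READ d @v1: history=[] -> no version <= 1 -> NONE
READ d @v2: history=[] -> no version <= 2 -> NONE
READ e @v2: history=[(3, 38)] -> no version <= 2 -> NONE
v5: WRITE d=58  (d history now [(5, 58)])

Answer: NONE
NONE
NONE
NONE
NONE
NONE
38
NONE
NONE
NONE
NONE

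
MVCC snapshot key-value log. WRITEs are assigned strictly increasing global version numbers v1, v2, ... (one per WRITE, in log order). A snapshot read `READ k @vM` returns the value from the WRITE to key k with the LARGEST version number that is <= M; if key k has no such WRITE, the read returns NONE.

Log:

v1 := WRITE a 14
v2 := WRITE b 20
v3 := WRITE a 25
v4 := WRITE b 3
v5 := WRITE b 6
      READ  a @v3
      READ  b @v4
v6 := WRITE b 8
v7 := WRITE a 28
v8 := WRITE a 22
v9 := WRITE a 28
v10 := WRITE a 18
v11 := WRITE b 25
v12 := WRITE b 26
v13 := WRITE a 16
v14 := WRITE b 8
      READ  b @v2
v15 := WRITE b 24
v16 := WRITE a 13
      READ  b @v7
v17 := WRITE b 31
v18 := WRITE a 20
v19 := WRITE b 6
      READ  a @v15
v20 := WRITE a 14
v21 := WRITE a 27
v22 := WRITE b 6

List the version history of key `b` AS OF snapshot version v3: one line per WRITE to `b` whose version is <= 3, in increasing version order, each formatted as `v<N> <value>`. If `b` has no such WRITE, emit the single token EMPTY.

Answer: v2 20

Derivation:
Scan writes for key=b with version <= 3:
  v1 WRITE a 14 -> skip
  v2 WRITE b 20 -> keep
  v3 WRITE a 25 -> skip
  v4 WRITE b 3 -> drop (> snap)
  v5 WRITE b 6 -> drop (> snap)
  v6 WRITE b 8 -> drop (> snap)
  v7 WRITE a 28 -> skip
  v8 WRITE a 22 -> skip
  v9 WRITE a 28 -> skip
  v10 WRITE a 18 -> skip
  v11 WRITE b 25 -> drop (> snap)
  v12 WRITE b 26 -> drop (> snap)
  v13 WRITE a 16 -> skip
  v14 WRITE b 8 -> drop (> snap)
  v15 WRITE b 24 -> drop (> snap)
  v16 WRITE a 13 -> skip
  v17 WRITE b 31 -> drop (> snap)
  v18 WRITE a 20 -> skip
  v19 WRITE b 6 -> drop (> snap)
  v20 WRITE a 14 -> skip
  v21 WRITE a 27 -> skip
  v22 WRITE b 6 -> drop (> snap)
Collected: [(2, 20)]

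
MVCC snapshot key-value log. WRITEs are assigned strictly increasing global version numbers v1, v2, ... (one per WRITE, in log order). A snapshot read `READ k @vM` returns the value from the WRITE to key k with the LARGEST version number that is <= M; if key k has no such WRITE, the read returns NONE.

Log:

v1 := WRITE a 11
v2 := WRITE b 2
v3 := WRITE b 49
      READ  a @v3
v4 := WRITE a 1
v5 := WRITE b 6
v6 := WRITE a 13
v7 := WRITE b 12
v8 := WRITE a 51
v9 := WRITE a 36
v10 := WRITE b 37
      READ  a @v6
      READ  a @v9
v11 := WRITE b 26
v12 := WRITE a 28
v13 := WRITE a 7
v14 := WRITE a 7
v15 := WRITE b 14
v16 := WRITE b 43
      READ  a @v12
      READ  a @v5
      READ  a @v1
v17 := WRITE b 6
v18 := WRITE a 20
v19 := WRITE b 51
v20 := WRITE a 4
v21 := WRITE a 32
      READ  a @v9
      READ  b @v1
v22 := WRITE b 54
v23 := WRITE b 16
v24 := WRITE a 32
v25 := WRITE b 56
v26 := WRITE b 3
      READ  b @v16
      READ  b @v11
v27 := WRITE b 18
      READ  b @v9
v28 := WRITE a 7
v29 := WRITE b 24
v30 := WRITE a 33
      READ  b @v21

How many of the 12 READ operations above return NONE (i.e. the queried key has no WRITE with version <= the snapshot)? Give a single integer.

Answer: 1

Derivation:
v1: WRITE a=11  (a history now [(1, 11)])
v2: WRITE b=2  (b history now [(2, 2)])
v3: WRITE b=49  (b history now [(2, 2), (3, 49)])
READ a @v3: history=[(1, 11)] -> pick v1 -> 11
v4: WRITE a=1  (a history now [(1, 11), (4, 1)])
v5: WRITE b=6  (b history now [(2, 2), (3, 49), (5, 6)])
v6: WRITE a=13  (a history now [(1, 11), (4, 1), (6, 13)])
v7: WRITE b=12  (b history now [(2, 2), (3, 49), (5, 6), (7, 12)])
v8: WRITE a=51  (a history now [(1, 11), (4, 1), (6, 13), (8, 51)])
v9: WRITE a=36  (a history now [(1, 11), (4, 1), (6, 13), (8, 51), (9, 36)])
v10: WRITE b=37  (b history now [(2, 2), (3, 49), (5, 6), (7, 12), (10, 37)])
READ a @v6: history=[(1, 11), (4, 1), (6, 13), (8, 51), (9, 36)] -> pick v6 -> 13
READ a @v9: history=[(1, 11), (4, 1), (6, 13), (8, 51), (9, 36)] -> pick v9 -> 36
v11: WRITE b=26  (b history now [(2, 2), (3, 49), (5, 6), (7, 12), (10, 37), (11, 26)])
v12: WRITE a=28  (a history now [(1, 11), (4, 1), (6, 13), (8, 51), (9, 36), (12, 28)])
v13: WRITE a=7  (a history now [(1, 11), (4, 1), (6, 13), (8, 51), (9, 36), (12, 28), (13, 7)])
v14: WRITE a=7  (a history now [(1, 11), (4, 1), (6, 13), (8, 51), (9, 36), (12, 28), (13, 7), (14, 7)])
v15: WRITE b=14  (b history now [(2, 2), (3, 49), (5, 6), (7, 12), (10, 37), (11, 26), (15, 14)])
v16: WRITE b=43  (b history now [(2, 2), (3, 49), (5, 6), (7, 12), (10, 37), (11, 26), (15, 14), (16, 43)])
READ a @v12: history=[(1, 11), (4, 1), (6, 13), (8, 51), (9, 36), (12, 28), (13, 7), (14, 7)] -> pick v12 -> 28
READ a @v5: history=[(1, 11), (4, 1), (6, 13), (8, 51), (9, 36), (12, 28), (13, 7), (14, 7)] -> pick v4 -> 1
READ a @v1: history=[(1, 11), (4, 1), (6, 13), (8, 51), (9, 36), (12, 28), (13, 7), (14, 7)] -> pick v1 -> 11
v17: WRITE b=6  (b history now [(2, 2), (3, 49), (5, 6), (7, 12), (10, 37), (11, 26), (15, 14), (16, 43), (17, 6)])
v18: WRITE a=20  (a history now [(1, 11), (4, 1), (6, 13), (8, 51), (9, 36), (12, 28), (13, 7), (14, 7), (18, 20)])
v19: WRITE b=51  (b history now [(2, 2), (3, 49), (5, 6), (7, 12), (10, 37), (11, 26), (15, 14), (16, 43), (17, 6), (19, 51)])
v20: WRITE a=4  (a history now [(1, 11), (4, 1), (6, 13), (8, 51), (9, 36), (12, 28), (13, 7), (14, 7), (18, 20), (20, 4)])
v21: WRITE a=32  (a history now [(1, 11), (4, 1), (6, 13), (8, 51), (9, 36), (12, 28), (13, 7), (14, 7), (18, 20), (20, 4), (21, 32)])
READ a @v9: history=[(1, 11), (4, 1), (6, 13), (8, 51), (9, 36), (12, 28), (13, 7), (14, 7), (18, 20), (20, 4), (21, 32)] -> pick v9 -> 36
READ b @v1: history=[(2, 2), (3, 49), (5, 6), (7, 12), (10, 37), (11, 26), (15, 14), (16, 43), (17, 6), (19, 51)] -> no version <= 1 -> NONE
v22: WRITE b=54  (b history now [(2, 2), (3, 49), (5, 6), (7, 12), (10, 37), (11, 26), (15, 14), (16, 43), (17, 6), (19, 51), (22, 54)])
v23: WRITE b=16  (b history now [(2, 2), (3, 49), (5, 6), (7, 12), (10, 37), (11, 26), (15, 14), (16, 43), (17, 6), (19, 51), (22, 54), (23, 16)])
v24: WRITE a=32  (a history now [(1, 11), (4, 1), (6, 13), (8, 51), (9, 36), (12, 28), (13, 7), (14, 7), (18, 20), (20, 4), (21, 32), (24, 32)])
v25: WRITE b=56  (b history now [(2, 2), (3, 49), (5, 6), (7, 12), (10, 37), (11, 26), (15, 14), (16, 43), (17, 6), (19, 51), (22, 54), (23, 16), (25, 56)])
v26: WRITE b=3  (b history now [(2, 2), (3, 49), (5, 6), (7, 12), (10, 37), (11, 26), (15, 14), (16, 43), (17, 6), (19, 51), (22, 54), (23, 16), (25, 56), (26, 3)])
READ b @v16: history=[(2, 2), (3, 49), (5, 6), (7, 12), (10, 37), (11, 26), (15, 14), (16, 43), (17, 6), (19, 51), (22, 54), (23, 16), (25, 56), (26, 3)] -> pick v16 -> 43
READ b @v11: history=[(2, 2), (3, 49), (5, 6), (7, 12), (10, 37), (11, 26), (15, 14), (16, 43), (17, 6), (19, 51), (22, 54), (23, 16), (25, 56), (26, 3)] -> pick v11 -> 26
v27: WRITE b=18  (b history now [(2, 2), (3, 49), (5, 6), (7, 12), (10, 37), (11, 26), (15, 14), (16, 43), (17, 6), (19, 51), (22, 54), (23, 16), (25, 56), (26, 3), (27, 18)])
READ b @v9: history=[(2, 2), (3, 49), (5, 6), (7, 12), (10, 37), (11, 26), (15, 14), (16, 43), (17, 6), (19, 51), (22, 54), (23, 16), (25, 56), (26, 3), (27, 18)] -> pick v7 -> 12
v28: WRITE a=7  (a history now [(1, 11), (4, 1), (6, 13), (8, 51), (9, 36), (12, 28), (13, 7), (14, 7), (18, 20), (20, 4), (21, 32), (24, 32), (28, 7)])
v29: WRITE b=24  (b history now [(2, 2), (3, 49), (5, 6), (7, 12), (10, 37), (11, 26), (15, 14), (16, 43), (17, 6), (19, 51), (22, 54), (23, 16), (25, 56), (26, 3), (27, 18), (29, 24)])
v30: WRITE a=33  (a history now [(1, 11), (4, 1), (6, 13), (8, 51), (9, 36), (12, 28), (13, 7), (14, 7), (18, 20), (20, 4), (21, 32), (24, 32), (28, 7), (30, 33)])
READ b @v21: history=[(2, 2), (3, 49), (5, 6), (7, 12), (10, 37), (11, 26), (15, 14), (16, 43), (17, 6), (19, 51), (22, 54), (23, 16), (25, 56), (26, 3), (27, 18), (29, 24)] -> pick v19 -> 51
Read results in order: ['11', '13', '36', '28', '1', '11', '36', 'NONE', '43', '26', '12', '51']
NONE count = 1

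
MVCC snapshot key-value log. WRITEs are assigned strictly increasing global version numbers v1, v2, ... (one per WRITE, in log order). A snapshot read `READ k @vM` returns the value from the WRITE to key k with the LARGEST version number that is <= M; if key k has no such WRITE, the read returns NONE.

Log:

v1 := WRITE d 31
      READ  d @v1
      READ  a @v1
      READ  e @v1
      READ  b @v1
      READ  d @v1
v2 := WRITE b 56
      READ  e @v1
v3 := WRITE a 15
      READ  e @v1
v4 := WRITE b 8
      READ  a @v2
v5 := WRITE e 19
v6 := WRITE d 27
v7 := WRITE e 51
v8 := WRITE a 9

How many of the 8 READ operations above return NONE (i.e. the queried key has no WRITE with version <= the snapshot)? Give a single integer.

v1: WRITE d=31  (d history now [(1, 31)])
READ d @v1: history=[(1, 31)] -> pick v1 -> 31
READ a @v1: history=[] -> no version <= 1 -> NONE
READ e @v1: history=[] -> no version <= 1 -> NONE
READ b @v1: history=[] -> no version <= 1 -> NONE
READ d @v1: history=[(1, 31)] -> pick v1 -> 31
v2: WRITE b=56  (b history now [(2, 56)])
READ e @v1: history=[] -> no version <= 1 -> NONE
v3: WRITE a=15  (a history now [(3, 15)])
READ e @v1: history=[] -> no version <= 1 -> NONE
v4: WRITE b=8  (b history now [(2, 56), (4, 8)])
READ a @v2: history=[(3, 15)] -> no version <= 2 -> NONE
v5: WRITE e=19  (e history now [(5, 19)])
v6: WRITE d=27  (d history now [(1, 31), (6, 27)])
v7: WRITE e=51  (e history now [(5, 19), (7, 51)])
v8: WRITE a=9  (a history now [(3, 15), (8, 9)])
Read results in order: ['31', 'NONE', 'NONE', 'NONE', '31', 'NONE', 'NONE', 'NONE']
NONE count = 6

Answer: 6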